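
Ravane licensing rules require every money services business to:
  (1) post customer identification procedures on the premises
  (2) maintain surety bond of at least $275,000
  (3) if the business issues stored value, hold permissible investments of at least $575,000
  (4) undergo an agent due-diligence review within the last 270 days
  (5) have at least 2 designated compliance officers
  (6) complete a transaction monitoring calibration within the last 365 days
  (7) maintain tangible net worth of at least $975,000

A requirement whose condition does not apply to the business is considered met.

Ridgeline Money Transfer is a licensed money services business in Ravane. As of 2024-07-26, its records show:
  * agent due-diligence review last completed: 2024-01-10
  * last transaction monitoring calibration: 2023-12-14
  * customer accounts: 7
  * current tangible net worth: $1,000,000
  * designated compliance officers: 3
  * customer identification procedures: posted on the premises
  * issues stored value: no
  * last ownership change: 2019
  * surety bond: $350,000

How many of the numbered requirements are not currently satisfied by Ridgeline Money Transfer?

0

1. customer identification procedures present → met
2. surety bond $350,000 ≥ $275,000 → met
3. condition 'issues stored value' does not hold → requirement n/a → met
4. agent due-diligence review 198 days ago vs limit 270 → met
5. designated compliance officers 3 ≥ 2 → met
6. transaction monitoring calibration 225 days ago vs limit 365 → met
7. tangible net worth $1,000,000 ≥ $975,000 → met
Not met: 0 of 7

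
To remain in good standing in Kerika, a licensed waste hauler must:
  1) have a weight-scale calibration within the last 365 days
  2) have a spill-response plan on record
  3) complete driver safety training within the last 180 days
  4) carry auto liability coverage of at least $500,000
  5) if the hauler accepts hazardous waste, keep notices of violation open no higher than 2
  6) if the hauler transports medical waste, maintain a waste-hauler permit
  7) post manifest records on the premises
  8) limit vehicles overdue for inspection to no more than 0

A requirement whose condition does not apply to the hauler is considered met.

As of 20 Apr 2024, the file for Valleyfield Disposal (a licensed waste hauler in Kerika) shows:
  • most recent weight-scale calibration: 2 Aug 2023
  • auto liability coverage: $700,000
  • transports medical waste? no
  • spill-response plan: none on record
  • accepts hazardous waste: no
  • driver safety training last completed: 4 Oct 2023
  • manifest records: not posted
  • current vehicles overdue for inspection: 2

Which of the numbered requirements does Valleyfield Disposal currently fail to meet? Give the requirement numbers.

2, 3, 7, 8

1. weight-scale calibration 262 days ago vs limit 365 → met
2. spill-response plan absent → not met
3. driver safety training 199 days ago vs limit 180 → not met
4. auto liability coverage $700,000 ≥ $500,000 → met
5. condition 'accepts hazardous waste' does not hold → requirement n/a → met
6. condition 'transports medical waste' does not hold → requirement n/a → met
7. manifest records absent → not met
8. vehicles overdue for inspection 2 > 0 → not met
Not met: 2, 3, 7, 8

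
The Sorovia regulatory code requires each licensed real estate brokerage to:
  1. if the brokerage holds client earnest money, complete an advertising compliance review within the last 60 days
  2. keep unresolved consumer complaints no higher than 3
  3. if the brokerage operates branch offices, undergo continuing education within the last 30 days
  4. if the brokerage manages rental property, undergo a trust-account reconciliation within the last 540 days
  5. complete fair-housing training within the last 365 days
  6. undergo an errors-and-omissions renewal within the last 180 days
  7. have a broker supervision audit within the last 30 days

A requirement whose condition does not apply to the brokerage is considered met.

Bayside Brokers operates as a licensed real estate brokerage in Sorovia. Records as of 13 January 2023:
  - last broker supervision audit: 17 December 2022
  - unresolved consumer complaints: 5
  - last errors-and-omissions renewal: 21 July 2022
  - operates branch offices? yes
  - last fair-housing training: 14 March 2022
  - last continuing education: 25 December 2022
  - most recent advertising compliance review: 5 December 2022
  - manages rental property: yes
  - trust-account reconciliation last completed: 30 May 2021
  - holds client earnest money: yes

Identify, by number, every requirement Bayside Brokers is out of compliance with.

2, 4

1. condition 'holds client earnest money' holds; advertising compliance review 39 days ago vs limit 60 → met
2. unresolved consumer complaints 5 > 3 → not met
3. condition 'operates branch offices' holds; continuing education 19 days ago vs limit 30 → met
4. condition 'manages rental property' holds; trust-account reconciliation 593 days ago vs limit 540 → not met
5. fair-housing training 305 days ago vs limit 365 → met
6. errors-and-omissions renewal 176 days ago vs limit 180 → met
7. broker supervision audit 27 days ago vs limit 30 → met
Not met: 2, 4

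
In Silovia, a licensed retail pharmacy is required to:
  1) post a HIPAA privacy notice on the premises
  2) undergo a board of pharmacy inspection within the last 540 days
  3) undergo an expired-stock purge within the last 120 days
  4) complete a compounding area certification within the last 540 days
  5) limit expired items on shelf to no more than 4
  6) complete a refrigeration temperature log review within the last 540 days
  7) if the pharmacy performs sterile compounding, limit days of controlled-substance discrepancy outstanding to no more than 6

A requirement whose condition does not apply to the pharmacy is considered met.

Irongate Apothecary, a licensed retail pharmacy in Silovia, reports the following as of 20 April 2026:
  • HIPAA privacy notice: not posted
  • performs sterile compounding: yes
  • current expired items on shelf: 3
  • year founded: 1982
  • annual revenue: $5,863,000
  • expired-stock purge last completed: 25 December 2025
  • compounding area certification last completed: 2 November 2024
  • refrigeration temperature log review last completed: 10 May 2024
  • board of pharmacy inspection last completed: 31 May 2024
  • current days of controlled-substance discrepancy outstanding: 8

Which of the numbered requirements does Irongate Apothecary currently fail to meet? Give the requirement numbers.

1. HIPAA privacy notice absent → not met
2. board of pharmacy inspection 689 days ago vs limit 540 → not met
3. expired-stock purge 116 days ago vs limit 120 → met
4. compounding area certification 534 days ago vs limit 540 → met
5. expired items on shelf 3 ≤ 4 → met
6. refrigeration temperature log review 710 days ago vs limit 540 → not met
7. condition 'performs sterile compounding' holds; days of controlled-substance discrepancy outstanding 8 > 6 → not met
Not met: 1, 2, 6, 7

1, 2, 6, 7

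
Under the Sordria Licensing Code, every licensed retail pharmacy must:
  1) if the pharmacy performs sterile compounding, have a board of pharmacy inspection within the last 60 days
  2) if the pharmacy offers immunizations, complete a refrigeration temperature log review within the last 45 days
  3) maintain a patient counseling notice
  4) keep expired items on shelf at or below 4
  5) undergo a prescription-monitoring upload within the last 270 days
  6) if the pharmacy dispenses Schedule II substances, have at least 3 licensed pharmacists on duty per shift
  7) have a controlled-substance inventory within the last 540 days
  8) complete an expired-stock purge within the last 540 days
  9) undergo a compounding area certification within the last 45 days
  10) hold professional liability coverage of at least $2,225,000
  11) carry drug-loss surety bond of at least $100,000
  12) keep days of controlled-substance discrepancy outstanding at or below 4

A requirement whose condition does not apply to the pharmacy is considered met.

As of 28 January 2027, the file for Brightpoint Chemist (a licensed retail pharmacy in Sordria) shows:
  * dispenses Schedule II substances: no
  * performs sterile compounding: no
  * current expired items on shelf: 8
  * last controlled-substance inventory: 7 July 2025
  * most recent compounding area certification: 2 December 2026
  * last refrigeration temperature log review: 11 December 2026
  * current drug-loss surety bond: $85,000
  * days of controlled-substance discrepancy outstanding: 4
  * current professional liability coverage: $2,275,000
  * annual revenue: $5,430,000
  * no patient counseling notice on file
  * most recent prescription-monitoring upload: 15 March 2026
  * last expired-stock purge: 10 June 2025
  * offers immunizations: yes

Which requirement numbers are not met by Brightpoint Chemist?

2, 3, 4, 5, 7, 8, 9, 11

1. condition 'performs sterile compounding' does not hold → requirement n/a → met
2. condition 'offers immunizations' holds; refrigeration temperature log review 48 days ago vs limit 45 → not met
3. patient counseling notice absent → not met
4. expired items on shelf 8 > 4 → not met
5. prescription-monitoring upload 319 days ago vs limit 270 → not met
6. condition 'dispenses Schedule II substances' does not hold → requirement n/a → met
7. controlled-substance inventory 570 days ago vs limit 540 → not met
8. expired-stock purge 597 days ago vs limit 540 → not met
9. compounding area certification 57 days ago vs limit 45 → not met
10. professional liability coverage $2,275,000 ≥ $2,225,000 → met
11. drug-loss surety bond $85,000 < $100,000 → not met
12. days of controlled-substance discrepancy outstanding 4 ≤ 4 → met
Not met: 2, 3, 4, 5, 7, 8, 9, 11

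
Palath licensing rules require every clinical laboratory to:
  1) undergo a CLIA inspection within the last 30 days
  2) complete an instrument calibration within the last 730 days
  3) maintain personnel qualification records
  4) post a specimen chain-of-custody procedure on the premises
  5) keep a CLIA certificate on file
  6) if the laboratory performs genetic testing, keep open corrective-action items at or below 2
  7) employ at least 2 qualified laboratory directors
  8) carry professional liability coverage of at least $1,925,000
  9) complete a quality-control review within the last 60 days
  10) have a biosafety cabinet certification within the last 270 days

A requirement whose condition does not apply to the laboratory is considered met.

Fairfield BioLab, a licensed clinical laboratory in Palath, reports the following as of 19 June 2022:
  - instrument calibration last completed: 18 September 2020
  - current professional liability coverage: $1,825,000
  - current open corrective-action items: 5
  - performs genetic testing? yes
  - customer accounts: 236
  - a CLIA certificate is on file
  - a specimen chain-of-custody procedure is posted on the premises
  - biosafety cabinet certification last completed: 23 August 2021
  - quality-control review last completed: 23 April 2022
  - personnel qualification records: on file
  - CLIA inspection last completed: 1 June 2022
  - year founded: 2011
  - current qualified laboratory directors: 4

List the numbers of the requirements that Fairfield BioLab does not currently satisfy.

6, 8, 10

1. CLIA inspection 18 days ago vs limit 30 → met
2. instrument calibration 639 days ago vs limit 730 → met
3. personnel qualification records present → met
4. specimen chain-of-custody procedure present → met
5. CLIA certificate present → met
6. condition 'performs genetic testing' holds; open corrective-action items 5 > 2 → not met
7. qualified laboratory directors 4 ≥ 2 → met
8. professional liability coverage $1,825,000 < $1,925,000 → not met
9. quality-control review 57 days ago vs limit 60 → met
10. biosafety cabinet certification 300 days ago vs limit 270 → not met
Not met: 6, 8, 10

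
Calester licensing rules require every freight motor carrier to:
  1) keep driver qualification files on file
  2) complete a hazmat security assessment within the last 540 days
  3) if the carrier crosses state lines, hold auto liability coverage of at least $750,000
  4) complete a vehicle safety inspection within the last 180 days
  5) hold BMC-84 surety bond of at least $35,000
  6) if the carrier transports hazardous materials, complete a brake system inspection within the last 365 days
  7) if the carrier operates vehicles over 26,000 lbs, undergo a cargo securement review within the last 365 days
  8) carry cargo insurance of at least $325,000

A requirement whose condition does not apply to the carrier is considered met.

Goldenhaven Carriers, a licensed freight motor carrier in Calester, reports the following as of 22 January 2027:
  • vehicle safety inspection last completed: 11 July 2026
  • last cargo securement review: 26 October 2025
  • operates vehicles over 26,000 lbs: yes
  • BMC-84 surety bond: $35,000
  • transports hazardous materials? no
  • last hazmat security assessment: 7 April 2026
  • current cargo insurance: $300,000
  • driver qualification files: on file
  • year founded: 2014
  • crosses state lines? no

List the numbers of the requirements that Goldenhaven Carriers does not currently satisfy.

4, 7, 8

1. driver qualification files present → met
2. hazmat security assessment 290 days ago vs limit 540 → met
3. condition 'crosses state lines' does not hold → requirement n/a → met
4. vehicle safety inspection 195 days ago vs limit 180 → not met
5. BMC-84 surety bond $35,000 ≥ $35,000 → met
6. condition 'transports hazardous materials' does not hold → requirement n/a → met
7. condition 'operates vehicles over 26,000 lbs' holds; cargo securement review 453 days ago vs limit 365 → not met
8. cargo insurance $300,000 < $325,000 → not met
Not met: 4, 7, 8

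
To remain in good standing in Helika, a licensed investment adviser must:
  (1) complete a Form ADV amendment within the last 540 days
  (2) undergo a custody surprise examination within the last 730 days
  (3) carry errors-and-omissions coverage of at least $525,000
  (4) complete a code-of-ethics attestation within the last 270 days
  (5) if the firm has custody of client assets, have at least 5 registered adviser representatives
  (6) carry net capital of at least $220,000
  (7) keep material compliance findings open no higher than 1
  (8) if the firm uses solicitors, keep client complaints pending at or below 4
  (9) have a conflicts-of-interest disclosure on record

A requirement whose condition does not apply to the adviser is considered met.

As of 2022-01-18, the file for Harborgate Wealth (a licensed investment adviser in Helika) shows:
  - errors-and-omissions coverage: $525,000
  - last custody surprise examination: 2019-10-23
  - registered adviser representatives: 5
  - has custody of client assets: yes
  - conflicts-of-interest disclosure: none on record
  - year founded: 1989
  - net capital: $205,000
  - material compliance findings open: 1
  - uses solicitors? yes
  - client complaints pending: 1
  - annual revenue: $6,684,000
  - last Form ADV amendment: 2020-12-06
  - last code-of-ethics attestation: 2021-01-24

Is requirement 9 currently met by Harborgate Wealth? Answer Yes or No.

9. conflicts-of-interest disclosure absent → not met

No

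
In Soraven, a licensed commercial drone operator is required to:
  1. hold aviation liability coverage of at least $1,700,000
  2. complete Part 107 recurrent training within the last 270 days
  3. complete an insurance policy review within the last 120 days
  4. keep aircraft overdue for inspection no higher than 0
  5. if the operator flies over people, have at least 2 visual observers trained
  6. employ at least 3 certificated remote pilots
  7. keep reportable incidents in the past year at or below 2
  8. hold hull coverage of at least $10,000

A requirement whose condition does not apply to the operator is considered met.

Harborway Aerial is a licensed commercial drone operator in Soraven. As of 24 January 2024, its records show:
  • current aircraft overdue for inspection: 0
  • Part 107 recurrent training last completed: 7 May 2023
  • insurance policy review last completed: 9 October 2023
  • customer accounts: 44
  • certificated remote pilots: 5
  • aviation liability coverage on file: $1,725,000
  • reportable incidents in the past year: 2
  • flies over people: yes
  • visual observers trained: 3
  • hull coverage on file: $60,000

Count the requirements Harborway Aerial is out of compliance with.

0

1. aviation liability coverage $1,725,000 ≥ $1,700,000 → met
2. Part 107 recurrent training 262 days ago vs limit 270 → met
3. insurance policy review 107 days ago vs limit 120 → met
4. aircraft overdue for inspection 0 ≤ 0 → met
5. condition 'flies over people' holds; visual observers trained 3 ≥ 2 → met
6. certificated remote pilots 5 ≥ 3 → met
7. reportable incidents in the past year 2 ≤ 2 → met
8. hull coverage $60,000 ≥ $10,000 → met
Not met: 0 of 8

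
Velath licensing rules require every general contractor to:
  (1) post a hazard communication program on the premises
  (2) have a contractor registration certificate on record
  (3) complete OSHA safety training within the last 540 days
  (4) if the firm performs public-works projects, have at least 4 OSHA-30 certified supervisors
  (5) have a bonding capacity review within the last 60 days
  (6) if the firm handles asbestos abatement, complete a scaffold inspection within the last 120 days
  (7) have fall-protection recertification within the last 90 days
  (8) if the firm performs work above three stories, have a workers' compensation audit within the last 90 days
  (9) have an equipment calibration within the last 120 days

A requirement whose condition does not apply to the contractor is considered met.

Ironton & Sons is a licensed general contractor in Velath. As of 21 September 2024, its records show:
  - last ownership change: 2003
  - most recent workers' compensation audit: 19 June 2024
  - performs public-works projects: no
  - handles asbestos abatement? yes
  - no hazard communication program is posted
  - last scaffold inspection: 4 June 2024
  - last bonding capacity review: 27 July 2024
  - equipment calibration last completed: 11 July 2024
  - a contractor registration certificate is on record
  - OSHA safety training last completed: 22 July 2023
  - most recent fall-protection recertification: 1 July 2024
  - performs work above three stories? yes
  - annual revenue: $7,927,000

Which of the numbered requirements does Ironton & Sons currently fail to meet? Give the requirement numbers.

1, 8

1. hazard communication program absent → not met
2. contractor registration certificate present → met
3. OSHA safety training 427 days ago vs limit 540 → met
4. condition 'performs public-works projects' does not hold → requirement n/a → met
5. bonding capacity review 56 days ago vs limit 60 → met
6. condition 'handles asbestos abatement' holds; scaffold inspection 109 days ago vs limit 120 → met
7. fall-protection recertification 82 days ago vs limit 90 → met
8. condition 'performs work above three stories' holds; workers' compensation audit 94 days ago vs limit 90 → not met
9. equipment calibration 72 days ago vs limit 120 → met
Not met: 1, 8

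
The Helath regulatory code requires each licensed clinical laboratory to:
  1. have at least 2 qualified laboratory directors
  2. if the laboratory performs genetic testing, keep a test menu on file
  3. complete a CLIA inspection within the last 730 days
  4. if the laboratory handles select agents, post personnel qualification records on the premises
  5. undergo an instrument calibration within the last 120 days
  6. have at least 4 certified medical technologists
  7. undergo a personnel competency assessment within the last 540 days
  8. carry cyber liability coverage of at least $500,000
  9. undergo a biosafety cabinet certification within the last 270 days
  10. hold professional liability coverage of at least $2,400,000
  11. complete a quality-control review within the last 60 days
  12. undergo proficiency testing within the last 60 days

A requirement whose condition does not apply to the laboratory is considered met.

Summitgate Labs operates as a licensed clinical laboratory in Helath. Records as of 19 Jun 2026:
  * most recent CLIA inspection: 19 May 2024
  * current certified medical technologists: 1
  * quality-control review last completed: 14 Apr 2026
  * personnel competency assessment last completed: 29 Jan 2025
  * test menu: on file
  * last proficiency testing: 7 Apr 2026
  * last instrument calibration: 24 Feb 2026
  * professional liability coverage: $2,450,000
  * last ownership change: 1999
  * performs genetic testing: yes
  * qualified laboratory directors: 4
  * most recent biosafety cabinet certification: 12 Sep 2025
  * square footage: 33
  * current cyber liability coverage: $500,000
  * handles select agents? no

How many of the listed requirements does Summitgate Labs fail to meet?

5

1. qualified laboratory directors 4 ≥ 2 → met
2. condition 'performs genetic testing' holds; test menu present → met
3. CLIA inspection 761 days ago vs limit 730 → not met
4. condition 'handles select agents' does not hold → requirement n/a → met
5. instrument calibration 115 days ago vs limit 120 → met
6. certified medical technologists 1 < 4 → not met
7. personnel competency assessment 506 days ago vs limit 540 → met
8. cyber liability coverage $500,000 ≥ $500,000 → met
9. biosafety cabinet certification 280 days ago vs limit 270 → not met
10. professional liability coverage $2,450,000 ≥ $2,400,000 → met
11. quality-control review 66 days ago vs limit 60 → not met
12. proficiency testing 73 days ago vs limit 60 → not met
Not met: 5 of 12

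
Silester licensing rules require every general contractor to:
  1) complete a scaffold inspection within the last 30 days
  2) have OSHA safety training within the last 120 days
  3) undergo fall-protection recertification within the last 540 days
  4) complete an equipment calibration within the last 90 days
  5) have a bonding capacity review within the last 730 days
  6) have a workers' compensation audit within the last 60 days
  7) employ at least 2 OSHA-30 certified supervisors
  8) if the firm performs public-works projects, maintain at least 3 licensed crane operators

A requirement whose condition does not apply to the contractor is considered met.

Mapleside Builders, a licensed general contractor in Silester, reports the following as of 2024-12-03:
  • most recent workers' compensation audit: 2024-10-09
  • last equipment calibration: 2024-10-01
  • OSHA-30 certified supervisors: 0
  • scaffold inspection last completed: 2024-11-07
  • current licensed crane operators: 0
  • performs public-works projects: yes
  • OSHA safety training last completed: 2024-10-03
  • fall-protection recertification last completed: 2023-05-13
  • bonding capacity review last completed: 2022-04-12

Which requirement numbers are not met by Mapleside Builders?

3, 5, 7, 8

1. scaffold inspection 26 days ago vs limit 30 → met
2. OSHA safety training 61 days ago vs limit 120 → met
3. fall-protection recertification 570 days ago vs limit 540 → not met
4. equipment calibration 63 days ago vs limit 90 → met
5. bonding capacity review 966 days ago vs limit 730 → not met
6. workers' compensation audit 55 days ago vs limit 60 → met
7. OSHA-30 certified supervisors 0 < 2 → not met
8. condition 'performs public-works projects' holds; licensed crane operators 0 < 3 → not met
Not met: 3, 5, 7, 8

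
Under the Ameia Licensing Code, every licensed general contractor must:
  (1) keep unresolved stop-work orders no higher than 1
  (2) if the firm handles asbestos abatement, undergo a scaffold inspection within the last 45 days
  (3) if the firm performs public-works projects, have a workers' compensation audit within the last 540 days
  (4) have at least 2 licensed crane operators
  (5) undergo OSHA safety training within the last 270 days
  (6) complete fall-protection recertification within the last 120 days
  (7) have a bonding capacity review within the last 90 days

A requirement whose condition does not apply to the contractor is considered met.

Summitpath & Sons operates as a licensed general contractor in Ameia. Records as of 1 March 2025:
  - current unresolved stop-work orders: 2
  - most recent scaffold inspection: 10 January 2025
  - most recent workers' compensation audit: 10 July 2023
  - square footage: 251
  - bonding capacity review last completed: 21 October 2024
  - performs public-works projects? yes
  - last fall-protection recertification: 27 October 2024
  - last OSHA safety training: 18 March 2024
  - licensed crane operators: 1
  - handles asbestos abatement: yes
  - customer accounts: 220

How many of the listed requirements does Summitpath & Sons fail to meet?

7

1. unresolved stop-work orders 2 > 1 → not met
2. condition 'handles asbestos abatement' holds; scaffold inspection 50 days ago vs limit 45 → not met
3. condition 'performs public-works projects' holds; workers' compensation audit 600 days ago vs limit 540 → not met
4. licensed crane operators 1 < 2 → not met
5. OSHA safety training 348 days ago vs limit 270 → not met
6. fall-protection recertification 125 days ago vs limit 120 → not met
7. bonding capacity review 131 days ago vs limit 90 → not met
Not met: 7 of 7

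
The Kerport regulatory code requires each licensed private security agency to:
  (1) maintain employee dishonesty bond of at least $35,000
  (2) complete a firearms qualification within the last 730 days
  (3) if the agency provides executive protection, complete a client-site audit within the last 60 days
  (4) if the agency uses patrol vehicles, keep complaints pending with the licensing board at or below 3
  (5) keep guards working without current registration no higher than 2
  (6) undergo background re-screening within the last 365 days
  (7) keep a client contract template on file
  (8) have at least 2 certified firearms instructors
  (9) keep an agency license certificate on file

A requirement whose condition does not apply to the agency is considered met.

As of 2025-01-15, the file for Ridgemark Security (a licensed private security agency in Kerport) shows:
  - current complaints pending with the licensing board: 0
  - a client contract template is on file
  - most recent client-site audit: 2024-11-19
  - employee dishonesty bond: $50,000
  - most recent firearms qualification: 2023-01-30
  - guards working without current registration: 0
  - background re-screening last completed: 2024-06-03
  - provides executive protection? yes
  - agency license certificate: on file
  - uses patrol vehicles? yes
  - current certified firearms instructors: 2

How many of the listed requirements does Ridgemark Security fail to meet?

0

1. employee dishonesty bond $50,000 ≥ $35,000 → met
2. firearms qualification 716 days ago vs limit 730 → met
3. condition 'provides executive protection' holds; client-site audit 57 days ago vs limit 60 → met
4. condition 'uses patrol vehicles' holds; complaints pending with the licensing board 0 ≤ 3 → met
5. guards working without current registration 0 ≤ 2 → met
6. background re-screening 226 days ago vs limit 365 → met
7. client contract template present → met
8. certified firearms instructors 2 ≥ 2 → met
9. agency license certificate present → met
Not met: 0 of 9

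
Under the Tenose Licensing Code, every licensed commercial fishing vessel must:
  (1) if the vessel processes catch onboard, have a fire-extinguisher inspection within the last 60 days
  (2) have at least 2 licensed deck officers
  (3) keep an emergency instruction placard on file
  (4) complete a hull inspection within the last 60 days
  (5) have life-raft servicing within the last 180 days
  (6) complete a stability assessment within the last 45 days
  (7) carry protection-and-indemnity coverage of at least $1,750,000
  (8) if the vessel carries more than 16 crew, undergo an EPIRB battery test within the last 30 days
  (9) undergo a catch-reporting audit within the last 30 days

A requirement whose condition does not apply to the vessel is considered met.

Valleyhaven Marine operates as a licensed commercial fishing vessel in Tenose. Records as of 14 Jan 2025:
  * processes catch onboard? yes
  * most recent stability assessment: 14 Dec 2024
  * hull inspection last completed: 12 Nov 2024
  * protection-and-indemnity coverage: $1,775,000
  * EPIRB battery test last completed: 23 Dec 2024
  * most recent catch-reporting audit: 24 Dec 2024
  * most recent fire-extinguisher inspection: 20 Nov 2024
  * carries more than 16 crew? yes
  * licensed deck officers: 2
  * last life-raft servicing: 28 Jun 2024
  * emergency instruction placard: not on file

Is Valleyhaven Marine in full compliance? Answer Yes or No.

1. condition 'processes catch onboard' holds; fire-extinguisher inspection 55 days ago vs limit 60 → met
2. licensed deck officers 2 ≥ 2 → met
3. emergency instruction placard absent → not met
4. hull inspection 63 days ago vs limit 60 → not met
5. life-raft servicing 200 days ago vs limit 180 → not met
6. stability assessment 31 days ago vs limit 45 → met
7. protection-and-indemnity coverage $1,775,000 ≥ $1,750,000 → met
8. condition 'carries more than 16 crew' holds; EPIRB battery test 22 days ago vs limit 30 → met
9. catch-reporting audit 21 days ago vs limit 30 → met
Not met: 3, 4, 5

No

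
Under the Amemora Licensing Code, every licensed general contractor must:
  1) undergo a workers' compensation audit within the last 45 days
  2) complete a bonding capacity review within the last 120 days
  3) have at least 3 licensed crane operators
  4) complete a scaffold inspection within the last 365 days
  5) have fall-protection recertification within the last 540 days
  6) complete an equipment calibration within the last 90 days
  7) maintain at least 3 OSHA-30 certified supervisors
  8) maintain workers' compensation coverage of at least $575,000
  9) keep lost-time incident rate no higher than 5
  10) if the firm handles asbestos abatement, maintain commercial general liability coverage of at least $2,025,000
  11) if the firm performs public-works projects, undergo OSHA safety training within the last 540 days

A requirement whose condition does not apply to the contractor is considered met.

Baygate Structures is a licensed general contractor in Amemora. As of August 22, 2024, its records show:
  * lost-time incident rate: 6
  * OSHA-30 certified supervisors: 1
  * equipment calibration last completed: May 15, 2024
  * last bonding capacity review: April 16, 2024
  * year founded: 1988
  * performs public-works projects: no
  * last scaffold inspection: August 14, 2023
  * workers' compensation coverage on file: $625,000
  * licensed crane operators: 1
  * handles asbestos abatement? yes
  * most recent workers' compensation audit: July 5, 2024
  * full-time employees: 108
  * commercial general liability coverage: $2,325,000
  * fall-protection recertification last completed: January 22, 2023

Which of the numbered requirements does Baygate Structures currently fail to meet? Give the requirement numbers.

1. workers' compensation audit 48 days ago vs limit 45 → not met
2. bonding capacity review 128 days ago vs limit 120 → not met
3. licensed crane operators 1 < 3 → not met
4. scaffold inspection 374 days ago vs limit 365 → not met
5. fall-protection recertification 578 days ago vs limit 540 → not met
6. equipment calibration 99 days ago vs limit 90 → not met
7. OSHA-30 certified supervisors 1 < 3 → not met
8. workers' compensation coverage $625,000 ≥ $575,000 → met
9. lost-time incident rate 6 > 5 → not met
10. condition 'handles asbestos abatement' holds; commercial general liability coverage $2,325,000 ≥ $2,025,000 → met
11. condition 'performs public-works projects' does not hold → requirement n/a → met
Not met: 1, 2, 3, 4, 5, 6, 7, 9

1, 2, 3, 4, 5, 6, 7, 9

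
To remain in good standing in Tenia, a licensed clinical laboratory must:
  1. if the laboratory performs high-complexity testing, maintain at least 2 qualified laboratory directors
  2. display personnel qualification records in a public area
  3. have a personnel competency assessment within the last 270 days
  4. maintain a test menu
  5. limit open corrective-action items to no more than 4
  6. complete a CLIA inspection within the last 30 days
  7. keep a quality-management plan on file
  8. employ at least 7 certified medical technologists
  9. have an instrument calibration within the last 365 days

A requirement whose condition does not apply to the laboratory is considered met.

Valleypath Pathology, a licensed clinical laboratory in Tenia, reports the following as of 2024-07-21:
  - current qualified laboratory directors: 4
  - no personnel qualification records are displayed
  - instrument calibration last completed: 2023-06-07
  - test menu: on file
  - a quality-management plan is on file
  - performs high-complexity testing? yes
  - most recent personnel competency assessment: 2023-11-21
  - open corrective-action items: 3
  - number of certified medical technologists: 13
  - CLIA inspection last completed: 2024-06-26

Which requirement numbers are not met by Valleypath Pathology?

2, 9

1. condition 'performs high-complexity testing' holds; qualified laboratory directors 4 ≥ 2 → met
2. personnel qualification records absent → not met
3. personnel competency assessment 243 days ago vs limit 270 → met
4. test menu present → met
5. open corrective-action items 3 ≤ 4 → met
6. CLIA inspection 25 days ago vs limit 30 → met
7. quality-management plan present → met
8. certified medical technologists 13 ≥ 7 → met
9. instrument calibration 410 days ago vs limit 365 → not met
Not met: 2, 9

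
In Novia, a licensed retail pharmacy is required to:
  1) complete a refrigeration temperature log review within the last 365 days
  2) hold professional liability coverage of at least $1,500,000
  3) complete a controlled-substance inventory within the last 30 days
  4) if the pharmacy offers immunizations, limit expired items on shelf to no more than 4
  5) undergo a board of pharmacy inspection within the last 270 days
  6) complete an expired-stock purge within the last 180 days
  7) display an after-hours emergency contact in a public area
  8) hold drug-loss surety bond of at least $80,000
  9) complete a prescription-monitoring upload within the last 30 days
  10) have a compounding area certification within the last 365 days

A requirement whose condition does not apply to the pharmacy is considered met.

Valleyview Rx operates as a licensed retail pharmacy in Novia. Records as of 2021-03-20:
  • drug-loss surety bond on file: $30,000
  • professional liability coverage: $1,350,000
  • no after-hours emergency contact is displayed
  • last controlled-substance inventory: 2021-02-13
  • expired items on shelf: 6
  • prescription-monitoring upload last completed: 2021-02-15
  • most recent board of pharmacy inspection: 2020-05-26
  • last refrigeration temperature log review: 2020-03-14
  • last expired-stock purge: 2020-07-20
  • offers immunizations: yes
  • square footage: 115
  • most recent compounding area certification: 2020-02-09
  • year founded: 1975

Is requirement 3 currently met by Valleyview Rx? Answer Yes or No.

No

3. controlled-substance inventory 35 days ago vs limit 30 → not met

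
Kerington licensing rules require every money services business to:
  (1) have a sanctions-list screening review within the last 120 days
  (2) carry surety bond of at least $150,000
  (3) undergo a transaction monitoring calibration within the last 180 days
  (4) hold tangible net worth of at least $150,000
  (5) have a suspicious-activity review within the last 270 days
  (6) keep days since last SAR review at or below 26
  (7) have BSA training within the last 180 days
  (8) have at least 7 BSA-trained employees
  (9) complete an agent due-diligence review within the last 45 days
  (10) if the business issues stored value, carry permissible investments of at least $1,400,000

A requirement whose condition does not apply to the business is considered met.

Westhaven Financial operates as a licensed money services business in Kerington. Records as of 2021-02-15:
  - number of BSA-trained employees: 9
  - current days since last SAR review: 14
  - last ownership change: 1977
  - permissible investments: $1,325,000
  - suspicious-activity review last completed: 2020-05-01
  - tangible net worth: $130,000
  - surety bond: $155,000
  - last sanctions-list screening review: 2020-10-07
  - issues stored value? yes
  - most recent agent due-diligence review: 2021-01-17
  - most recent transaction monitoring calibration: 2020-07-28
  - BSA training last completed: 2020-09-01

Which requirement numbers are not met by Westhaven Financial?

1, 3, 4, 5, 10

1. sanctions-list screening review 131 days ago vs limit 120 → not met
2. surety bond $155,000 ≥ $150,000 → met
3. transaction monitoring calibration 202 days ago vs limit 180 → not met
4. tangible net worth $130,000 < $150,000 → not met
5. suspicious-activity review 290 days ago vs limit 270 → not met
6. days since last SAR review 14 ≤ 26 → met
7. BSA training 167 days ago vs limit 180 → met
8. BSA-trained employees 9 ≥ 7 → met
9. agent due-diligence review 29 days ago vs limit 45 → met
10. condition 'issues stored value' holds; permissible investments $1,325,000 < $1,400,000 → not met
Not met: 1, 3, 4, 5, 10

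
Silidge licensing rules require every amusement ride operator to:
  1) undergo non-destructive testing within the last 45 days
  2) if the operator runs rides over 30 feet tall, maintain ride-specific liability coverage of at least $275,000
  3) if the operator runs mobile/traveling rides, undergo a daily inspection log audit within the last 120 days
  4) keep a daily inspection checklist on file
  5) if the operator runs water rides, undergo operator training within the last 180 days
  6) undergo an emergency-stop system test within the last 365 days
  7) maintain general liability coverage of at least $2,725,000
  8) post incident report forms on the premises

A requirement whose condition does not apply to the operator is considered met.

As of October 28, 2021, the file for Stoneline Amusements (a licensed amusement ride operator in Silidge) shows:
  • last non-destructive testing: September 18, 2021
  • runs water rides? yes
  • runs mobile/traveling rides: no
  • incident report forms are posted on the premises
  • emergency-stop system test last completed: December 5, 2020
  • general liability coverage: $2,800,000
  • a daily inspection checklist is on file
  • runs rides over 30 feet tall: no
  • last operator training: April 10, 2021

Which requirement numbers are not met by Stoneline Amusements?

5

1. non-destructive testing 40 days ago vs limit 45 → met
2. condition 'runs rides over 30 feet tall' does not hold → requirement n/a → met
3. condition 'runs mobile/traveling rides' does not hold → requirement n/a → met
4. daily inspection checklist present → met
5. condition 'runs water rides' holds; operator training 201 days ago vs limit 180 → not met
6. emergency-stop system test 327 days ago vs limit 365 → met
7. general liability coverage $2,800,000 ≥ $2,725,000 → met
8. incident report forms present → met
Not met: 5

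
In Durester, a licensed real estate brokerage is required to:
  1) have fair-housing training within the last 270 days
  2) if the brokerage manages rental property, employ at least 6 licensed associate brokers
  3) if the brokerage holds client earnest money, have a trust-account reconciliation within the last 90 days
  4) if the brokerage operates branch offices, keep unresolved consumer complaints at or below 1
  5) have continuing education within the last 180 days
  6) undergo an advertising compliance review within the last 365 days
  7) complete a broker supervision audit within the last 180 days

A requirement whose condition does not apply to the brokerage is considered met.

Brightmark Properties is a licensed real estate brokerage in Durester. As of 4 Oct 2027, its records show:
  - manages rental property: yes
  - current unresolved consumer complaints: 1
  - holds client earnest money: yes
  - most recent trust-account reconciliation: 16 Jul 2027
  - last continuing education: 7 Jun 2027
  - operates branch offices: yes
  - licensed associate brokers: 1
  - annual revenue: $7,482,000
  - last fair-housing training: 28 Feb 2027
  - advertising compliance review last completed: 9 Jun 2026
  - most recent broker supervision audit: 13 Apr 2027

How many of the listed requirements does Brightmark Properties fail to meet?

1. fair-housing training 218 days ago vs limit 270 → met
2. condition 'manages rental property' holds; licensed associate brokers 1 < 6 → not met
3. condition 'holds client earnest money' holds; trust-account reconciliation 80 days ago vs limit 90 → met
4. condition 'operates branch offices' holds; unresolved consumer complaints 1 ≤ 1 → met
5. continuing education 119 days ago vs limit 180 → met
6. advertising compliance review 482 days ago vs limit 365 → not met
7. broker supervision audit 174 days ago vs limit 180 → met
Not met: 2 of 7

2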